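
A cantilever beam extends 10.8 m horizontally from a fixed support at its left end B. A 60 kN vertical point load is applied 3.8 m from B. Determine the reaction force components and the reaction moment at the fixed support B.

ΣF_x = 0: B_x = 0.
ΣF_y = 0: B_y − 60 = 0 → B_y = 60.00 kN.
ΣM about B: M_B − 60·3.8 = 0 → M_B = 228.0 kN·m.

B_x = 0, B_y = 60.00 kN, M_B = 228.0 kN·m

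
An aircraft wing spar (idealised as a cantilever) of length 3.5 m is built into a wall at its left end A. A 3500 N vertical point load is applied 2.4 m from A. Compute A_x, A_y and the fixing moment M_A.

ΣF_x = 0: A_x = 0.
ΣF_y = 0: A_y − 3500 = 0 → A_y = 3500 N.
ΣM about A: M_A − 3500·2.4 = 0 → M_A = 8400 N·m.

A_x = 0, A_y = 3500 N, M_A = 8400 N·m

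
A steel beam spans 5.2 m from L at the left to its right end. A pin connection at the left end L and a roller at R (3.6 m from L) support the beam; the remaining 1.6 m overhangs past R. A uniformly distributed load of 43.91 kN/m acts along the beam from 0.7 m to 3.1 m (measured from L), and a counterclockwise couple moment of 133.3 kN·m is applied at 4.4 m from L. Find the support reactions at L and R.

L_x = 0, L_y = 86.79 kN, R_y = 18.59 kN

Resultant of the distributed load: 43.91 × 2.4 = 105.384 kN at 1.9 m from L.
ΣM about L: R_y·3.6 − (43.91·2.4)·1.9 + 133.3 = 0 → R_y = 66.9296/3.6 = 18.5916 ≈ 18.59 kN.
ΣF_y = 0: L_y + 18.5916 − 43.91·2.4 = 0 → L_y = 86.79 kN.
ΣF_x = 0: no horizontal applied forces, so L_x = 0.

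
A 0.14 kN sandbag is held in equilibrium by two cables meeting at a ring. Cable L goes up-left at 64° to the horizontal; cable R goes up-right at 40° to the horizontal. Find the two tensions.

T_L = 0.1105 kN, T_R = 0.06325 kN

ΣF_x = 0: −T_L·cos64° + T_R·cos40° = 0 → T_R = 0.572253·T_L.
ΣF_y = 0: T_L·sin64° + T_R·sin40° = 0.14.
Substitute: T_L·(0.898794 + 0.572253·0.642788) = 0.14 → T_L = 0.110529 ≈ 0.1105 kN.
Then T_R = 0.572253 × 0.110529 = 0.06325 kN.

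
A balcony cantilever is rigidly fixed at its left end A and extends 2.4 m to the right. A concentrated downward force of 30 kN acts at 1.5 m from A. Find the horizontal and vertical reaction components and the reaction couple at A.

A_x = 0, A_y = 30.00 kN, M_A = 45.00 kN·m

ΣF_x = 0: A_x = 0.
ΣF_y = 0: A_y − 30 = 0 → A_y = 30.00 kN.
ΣM about A: M_A − 30·1.5 = 0 → M_A = 45.00 kN·m.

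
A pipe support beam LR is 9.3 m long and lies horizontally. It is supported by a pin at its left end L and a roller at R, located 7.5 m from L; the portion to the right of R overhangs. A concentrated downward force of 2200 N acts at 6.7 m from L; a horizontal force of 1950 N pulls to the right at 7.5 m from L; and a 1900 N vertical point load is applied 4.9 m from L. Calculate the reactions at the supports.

L_x = -1950 N, L_y = 893.3 N, R_y = 3207 N

Taking moments about L: R_y·7.5 − 2200·6.7 − 1900·4.9 = 0 → R_y = 24050/7.5 = 3206.67 ≈ 3207 N.
ΣF_y = 0: L_y + 3206.67 − 2200 − 1900 = 0 → L_y = 893.3 N.
ΣF_x = 0: L_x + 1950 = 0 → L_x = -1950 N.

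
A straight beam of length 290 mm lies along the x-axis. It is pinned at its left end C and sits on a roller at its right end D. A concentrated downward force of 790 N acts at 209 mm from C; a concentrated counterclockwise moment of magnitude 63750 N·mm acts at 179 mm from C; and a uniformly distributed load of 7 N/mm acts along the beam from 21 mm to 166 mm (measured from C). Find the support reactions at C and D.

Resultant of the distributed load: 7 × 145 = 1015 N at 93.5 mm from C.
ΣM about C: D_y·290 − 790·209 + 63750 − (7·145)·93.5 = 0 → D_y = 196262.5/290 = 676.767 ≈ 676.8 N.
ΣF_y = 0: C_y + 676.767 − 790 − 7·145 = 0 → C_y = 1128 N.
ΣF_x = 0: no horizontal applied forces, so C_x = 0.

C_x = 0, C_y = 1128 N, D_y = 676.8 N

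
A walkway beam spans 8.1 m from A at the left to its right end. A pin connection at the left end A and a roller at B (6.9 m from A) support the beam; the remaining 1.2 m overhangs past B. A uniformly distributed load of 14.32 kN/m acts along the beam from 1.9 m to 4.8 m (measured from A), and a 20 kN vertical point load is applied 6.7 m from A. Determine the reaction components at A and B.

A_x = 0, A_y = 21.95 kN, B_y = 39.58 kN

Resultant of the distributed load: 14.32 × 2.9 = 41.528 kN at 3.35 m from A.
ΣM about A: B_y·6.9 − (14.32·2.9)·3.35 − 20·6.7 = 0 → B_y = 273.1188/6.9 = 39.5824 ≈ 39.58 kN.
ΣF_y = 0: A_y + 39.5824 − 14.32·2.9 − 20 = 0 → A_y = 21.95 kN.
ΣF_x = 0: no horizontal applied forces, so A_x = 0.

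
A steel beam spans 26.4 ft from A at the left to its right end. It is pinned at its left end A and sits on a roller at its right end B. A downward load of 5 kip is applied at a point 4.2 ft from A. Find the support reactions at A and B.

Moments about A: B_y·26.4 − 5·4.2 = 0 → B_y = 21/26.4 = 0.795455 ≈ 0.7955 kip.
ΣF_y = 0: A_y + 0.795455 − 5 = 0 → A_y = 4.205 kip.
ΣF_x = 0: no horizontal applied forces, so A_x = 0.

A_x = 0, A_y = 4.205 kip, B_y = 0.7955 kip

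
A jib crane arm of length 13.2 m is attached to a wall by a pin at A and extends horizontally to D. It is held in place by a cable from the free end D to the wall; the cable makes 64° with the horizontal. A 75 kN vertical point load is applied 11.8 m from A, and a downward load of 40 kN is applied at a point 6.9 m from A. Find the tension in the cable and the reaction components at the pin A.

ΣM about A: T·sin64°·13.2 − 75·11.8 − 40·6.9 = 0 → T = 1161/(13.2·0.898794) = 97.8584 ≈ 97.86 kN.
ΣF_x = 0: A_x − T·cos64° = 0 → A_x = 97.8584 × 0.438371 = 42.90 kN.
ΣF_y = 0: A_y + T·sin64° − 75 − 40 = 0 → A_y = 115 − 97.8584 × 0.898794 = 27.05 kN.

T = 97.86 kN, A_x = 42.90 kN, A_y = 27.05 kN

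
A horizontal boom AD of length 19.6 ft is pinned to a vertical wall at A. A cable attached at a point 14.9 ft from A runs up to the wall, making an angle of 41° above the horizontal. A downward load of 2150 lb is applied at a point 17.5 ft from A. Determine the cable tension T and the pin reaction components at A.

ΣM about A: T·sin41°·14.9 − 2150·17.5 = 0 → T = 37625/(14.9·0.656059) = 3848.99 ≈ 3849 lb.
ΣF_x = 0: A_x − T·cos41° = 0 → A_x = 3848.99 × 0.75471 = 2905 lb.
ΣF_y = 0: A_y + T·sin41° − 2150 = 0 → A_y = 2150 − 3848.99 × 0.656059 = -375.2 lb.

T = 3849 lb, A_x = 2905 lb, A_y = -375.2 lb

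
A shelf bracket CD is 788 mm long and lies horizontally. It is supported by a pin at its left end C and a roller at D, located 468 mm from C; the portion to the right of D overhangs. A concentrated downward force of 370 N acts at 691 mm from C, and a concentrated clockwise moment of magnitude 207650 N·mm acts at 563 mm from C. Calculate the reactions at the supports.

C_x = 0, C_y = -620.0 N, D_y = 990.0 N

Taking moments about C: D_y·468 − 370·691 − 207650 = 0 → D_y = 463320/468 = 990.0 N.
ΣF_y = 0: C_y + 990 − 370 = 0 → C_y = -620.0 N.
ΣF_x = 0: no horizontal applied forces, so C_x = 0.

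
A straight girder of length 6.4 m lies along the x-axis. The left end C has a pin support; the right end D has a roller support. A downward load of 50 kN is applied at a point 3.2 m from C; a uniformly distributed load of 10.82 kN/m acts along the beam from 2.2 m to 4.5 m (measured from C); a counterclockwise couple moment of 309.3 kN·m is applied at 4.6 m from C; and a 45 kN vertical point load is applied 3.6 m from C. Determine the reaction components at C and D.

C_x = 0, C_y = 104.9 kN, D_y = 15.01 kN

Resultant of the distributed load: 10.82 × 2.3 = 24.886 kN at 3.35 m from C.
ΣM about C: D_y·6.4 − 50·3.2 − (10.82·2.3)·3.35 + 309.3 − 45·3.6 = 0 → D_y = 96.0681/6.4 = 15.0106 ≈ 15.01 kN.
ΣF_y = 0: C_y + 15.0106 − 50 − 10.82·2.3 − 45 = 0 → C_y = 104.9 kN.
ΣF_x = 0: no horizontal applied forces, so C_x = 0.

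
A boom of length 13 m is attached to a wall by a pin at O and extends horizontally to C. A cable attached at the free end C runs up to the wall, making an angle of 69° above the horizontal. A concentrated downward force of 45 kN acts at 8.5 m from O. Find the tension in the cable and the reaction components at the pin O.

T = 31.52 kN, O_x = 11.29 kN, O_y = 15.58 kN

ΣM about O: T·sin69°·13 − 45·8.5 = 0 → T = 382.5/(13·0.93358) = 31.5164 ≈ 31.52 kN.
ΣF_x = 0: O_x − T·cos69° = 0 → O_x = 31.5164 × 0.358368 = 11.29 kN.
ΣF_y = 0: O_y + T·sin69° − 45 = 0 → O_y = 45 − 31.5164 × 0.93358 = 15.58 kN.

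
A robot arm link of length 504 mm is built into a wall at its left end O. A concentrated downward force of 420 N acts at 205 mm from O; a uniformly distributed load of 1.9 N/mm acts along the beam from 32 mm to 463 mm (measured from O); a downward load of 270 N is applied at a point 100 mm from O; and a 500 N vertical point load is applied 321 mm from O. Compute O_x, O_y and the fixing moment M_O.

O_x = 0, O_y = 2009 N, M_O = 476300 N·mm

Resultant of the distributed load: 1.9 × 431 = 818.9 N at 247.5 mm from O.
ΣF_x = 0: O_x = 0.
ΣF_y = 0: O_y − 420 − 1.9·431 − 270 − 500 = 0 → O_y = 2009 N.
ΣM about O: M_O − 420·205 − (1.9·431)·247.5 − 270·100 − 500·321 = 0 → M_O = 476300 N·mm.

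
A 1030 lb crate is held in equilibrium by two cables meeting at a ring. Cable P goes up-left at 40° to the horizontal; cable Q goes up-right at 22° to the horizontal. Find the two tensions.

ΣF_x = 0: −T_P·cos40° + T_Q·cos22° = 0 → T_Q = 0.826206·T_P.
ΣF_y = 0: T_P·sin40° + T_Q·sin22° = 1030.
Substitute: T_P·(0.642788 + 0.826206·0.374607) = 1030 → T_P = 1081.6 ≈ 1082 lb.
Then T_Q = 0.826206 × 1081.6 = 893.6 lb.

T_P = 1082 lb, T_Q = 893.6 lb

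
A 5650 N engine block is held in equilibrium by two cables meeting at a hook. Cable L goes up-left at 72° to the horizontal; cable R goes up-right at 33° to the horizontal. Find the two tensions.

ΣF_x = 0: −T_L·cos72° + T_R·cos33° = 0 → T_R = 0.368461·T_L.
ΣF_y = 0: T_L·sin72° + T_R·sin33° = 5650.
Substitute: T_L·(0.951057 + 0.368461·0.544639) = 5650 → T_L = 4905.64 ≈ 4906 N.
Then T_R = 0.368461 × 4905.64 = 1808 N.

T_L = 4906 N, T_R = 1808 N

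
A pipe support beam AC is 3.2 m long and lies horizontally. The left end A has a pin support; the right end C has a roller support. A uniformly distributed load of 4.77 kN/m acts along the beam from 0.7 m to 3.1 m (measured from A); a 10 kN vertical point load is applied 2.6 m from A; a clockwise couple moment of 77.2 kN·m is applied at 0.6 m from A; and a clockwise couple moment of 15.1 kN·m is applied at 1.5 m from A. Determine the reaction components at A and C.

A_x = 0, A_y = -22.32 kN, C_y = 43.77 kN

Resultant of the distributed load: 4.77 × 2.4 = 11.448 kN at 1.9 m from A.
Taking moments about A: C_y·3.2 − (4.77·2.4)·1.9 − 10·2.6 − 77.2 − 15.1 = 0 → C_y = 140.0512/3.2 = 43.766 ≈ 43.77 kN.
ΣF_y = 0: A_y + 43.766 − 4.77·2.4 − 10 = 0 → A_y = -22.32 kN.
ΣF_x = 0: no horizontal applied forces, so A_x = 0.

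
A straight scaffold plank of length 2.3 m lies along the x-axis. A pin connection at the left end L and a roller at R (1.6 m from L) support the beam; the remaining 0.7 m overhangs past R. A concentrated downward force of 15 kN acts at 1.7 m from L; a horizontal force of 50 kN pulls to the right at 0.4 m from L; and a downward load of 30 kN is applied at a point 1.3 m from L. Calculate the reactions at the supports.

Taking moments about L: R_y·1.6 − 15·1.7 − 30·1.3 = 0 → R_y = 64.5/1.6 = 40.3125 ≈ 40.31 kN.
ΣF_y = 0: L_y + 40.3125 − 15 − 30 = 0 → L_y = 4.688 kN.
ΣF_x = 0: L_x + 50 = 0 → L_x = -50.00 kN.

L_x = -50.00 kN, L_y = 4.688 kN, R_y = 40.31 kN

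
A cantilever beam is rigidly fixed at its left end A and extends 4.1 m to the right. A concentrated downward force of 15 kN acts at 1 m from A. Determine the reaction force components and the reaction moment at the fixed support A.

ΣF_x = 0: A_x = 0.
ΣF_y = 0: A_y − 15 = 0 → A_y = 15.00 kN.
ΣM about A: M_A − 15·1 = 0 → M_A = 15.00 kN·m.

A_x = 0, A_y = 15.00 kN, M_A = 15.00 kN·m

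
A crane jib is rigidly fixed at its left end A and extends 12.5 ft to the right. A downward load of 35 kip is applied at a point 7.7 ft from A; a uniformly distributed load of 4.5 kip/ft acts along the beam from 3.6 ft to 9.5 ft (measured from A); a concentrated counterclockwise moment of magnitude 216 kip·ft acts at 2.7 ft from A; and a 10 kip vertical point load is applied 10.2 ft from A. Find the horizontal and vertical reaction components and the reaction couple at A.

Resultant of the distributed load: 4.5 × 5.9 = 26.55 kip at 6.55 ft from A.
ΣF_x = 0: A_x = 0.
ΣF_y = 0: A_y − 35 − 4.5·5.9 − 10 = 0 → A_y = 71.55 kip.
ΣM about A: M_A − 35·7.7 − (4.5·5.9)·6.55 + 216 − 10·10.2 = 0 → M_A = 329.4 kip·ft.

A_x = 0, A_y = 71.55 kip, M_A = 329.4 kip·ft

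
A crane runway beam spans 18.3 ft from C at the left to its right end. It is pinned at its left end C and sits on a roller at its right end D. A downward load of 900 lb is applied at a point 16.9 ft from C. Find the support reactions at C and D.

Moments about C: D_y·18.3 − 900·16.9 = 0 → D_y = 15210/18.3 = 831.148 ≈ 831.1 lb.
ΣF_y = 0: C_y + 831.148 − 900 = 0 → C_y = 68.85 lb.
ΣF_x = 0: no horizontal applied forces, so C_x = 0.

C_x = 0, C_y = 68.85 lb, D_y = 831.1 lb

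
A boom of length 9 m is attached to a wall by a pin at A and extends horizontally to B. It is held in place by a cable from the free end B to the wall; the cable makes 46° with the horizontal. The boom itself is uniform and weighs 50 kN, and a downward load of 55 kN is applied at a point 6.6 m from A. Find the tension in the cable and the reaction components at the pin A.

ΣM about A: T·sin46°·9 − 50·4.5 − 55·6.6 = 0 → T = 588/(9·0.71934) = 90.824 ≈ 90.82 kN.
ΣF_x = 0: A_x − T·cos46° = 0 → A_x = 90.824 × 0.694658 = 63.09 kN.
ΣF_y = 0: A_y + T·sin46° − 50 − 55 = 0 → A_y = 105 − 90.824 × 0.71934 = 39.67 kN.

T = 90.82 kN, A_x = 63.09 kN, A_y = 39.67 kN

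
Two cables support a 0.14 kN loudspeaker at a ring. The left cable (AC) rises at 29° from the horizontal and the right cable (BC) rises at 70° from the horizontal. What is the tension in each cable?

T_AC = 0.04848 kN, T_BC = 0.1240 kN

ΣF_x = 0: −T_AC·cos29° + T_BC·cos70° = 0 → T_BC = 2.55722·T_AC.
ΣF_y = 0: T_AC·sin29° + T_BC·sin70° = 0.14.
Substitute: T_AC·(0.48481 + 2.55722·0.939693) = 0.14 → T_AC = 0.0484796 ≈ 0.04848 kN.
Then T_BC = 2.55722 × 0.0484796 = 0.1240 kN.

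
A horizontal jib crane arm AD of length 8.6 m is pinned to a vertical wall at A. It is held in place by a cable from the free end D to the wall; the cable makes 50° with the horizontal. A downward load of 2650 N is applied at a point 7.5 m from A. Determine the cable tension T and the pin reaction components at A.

T = 3017 N, A_x = 1939 N, A_y = 339.0 N

ΣM about A: T·sin50°·8.6 − 2650·7.5 = 0 → T = 19875/(8.6·0.766044) = 3016.86 ≈ 3017 N.
ΣF_x = 0: A_x − T·cos50° = 0 → A_x = 3016.86 × 0.642788 = 1939 N.
ΣF_y = 0: A_y + T·sin50° − 2650 = 0 → A_y = 2650 − 3016.86 × 0.766044 = 339.0 N.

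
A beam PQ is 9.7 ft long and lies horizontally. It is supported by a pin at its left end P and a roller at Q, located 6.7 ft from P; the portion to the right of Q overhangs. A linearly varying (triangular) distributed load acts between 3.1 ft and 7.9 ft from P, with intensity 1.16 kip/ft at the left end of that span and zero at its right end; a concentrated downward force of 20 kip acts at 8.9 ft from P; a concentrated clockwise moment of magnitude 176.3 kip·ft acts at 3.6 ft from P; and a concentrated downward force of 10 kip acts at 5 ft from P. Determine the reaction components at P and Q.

P_x = 0, P_y = -29.51 kip, Q_y = 62.30 kip

Resultant of the triangular load: ½ × 1.16 × 4.8 = 2.784 kip, acting at 4.7 ft from P (one-third of the span from the peak).
Taking moments about P: Q_y·6.7 − (½·1.16·4.8)·4.7 − 20·8.9 − 176.3 − 10·5 = 0 → Q_y = 417.3848/6.7 = 62.2962 ≈ 62.30 kip.
ΣF_y = 0: P_y + 62.2962 − ½·1.16·4.8 − 20 − 10 = 0 → P_y = -29.51 kip.
ΣF_x = 0: no horizontal applied forces, so P_x = 0.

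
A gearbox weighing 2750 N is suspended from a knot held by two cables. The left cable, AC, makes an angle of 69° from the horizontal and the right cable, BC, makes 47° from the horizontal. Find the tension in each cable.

T_AC = 2087 N, T_BC = 1096 N

ΣF_x = 0: −T_AC·cos69° + T_BC·cos47° = 0 → T_BC = 0.525467·T_AC.
ΣF_y = 0: T_AC·sin69° + T_BC·sin47° = 2750.
Substitute: T_AC·(0.93358 + 0.525467·0.731354) = 2750 → T_AC = 2086.68 ≈ 2087 N.
Then T_BC = 0.525467 × 2086.68 = 1096 N.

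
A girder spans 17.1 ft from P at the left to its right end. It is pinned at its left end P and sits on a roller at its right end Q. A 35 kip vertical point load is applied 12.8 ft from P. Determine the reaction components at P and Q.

ΣM about P: Q_y·17.1 − 35·12.8 = 0 → Q_y = 448/17.1 = 26.1988 ≈ 26.20 kip.
ΣF_y = 0: P_y + 26.1988 − 35 = 0 → P_y = 8.801 kip.
ΣF_x = 0: no horizontal applied forces, so P_x = 0.

P_x = 0, P_y = 8.801 kip, Q_y = 26.20 kip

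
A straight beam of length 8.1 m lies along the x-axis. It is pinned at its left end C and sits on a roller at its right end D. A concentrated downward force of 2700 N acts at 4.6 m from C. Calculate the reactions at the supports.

C_x = 0, C_y = 1167 N, D_y = 1533 N

Moments about C: D_y·8.1 − 2700·4.6 = 0 → D_y = 12420/8.1 = 1533.33 ≈ 1533 N.
ΣF_y = 0: C_y + 1533.33 − 2700 = 0 → C_y = 1167 N.
ΣF_x = 0: no horizontal applied forces, so C_x = 0.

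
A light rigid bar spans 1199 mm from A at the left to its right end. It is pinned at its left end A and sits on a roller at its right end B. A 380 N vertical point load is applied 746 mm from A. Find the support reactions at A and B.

ΣM about A: B_y·1199 − 380·746 = 0 → B_y = 283480/1199 = 236.43 ≈ 236.4 N.
ΣF_y = 0: A_y + 236.43 − 380 = 0 → A_y = 143.6 N.
ΣF_x = 0: no horizontal applied forces, so A_x = 0.

A_x = 0, A_y = 143.6 N, B_y = 236.4 N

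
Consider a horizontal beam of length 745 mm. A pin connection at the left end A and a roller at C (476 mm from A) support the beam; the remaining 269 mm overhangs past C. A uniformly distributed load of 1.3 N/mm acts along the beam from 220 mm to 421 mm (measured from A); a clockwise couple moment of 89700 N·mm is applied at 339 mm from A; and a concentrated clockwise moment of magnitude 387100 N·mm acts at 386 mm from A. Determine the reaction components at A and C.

A_x = 0, A_y = -916.3 N, C_y = 1178 N

Resultant of the distributed load: 1.3 × 201 = 261.3 N at 320.5 mm from A.
Taking moments about A: C_y·476 − (1.3·201)·320.5 − 89700 − 387100 = 0 → C_y = 560546.65/476 = 1177.62 ≈ 1178 N.
ΣF_y = 0: A_y + 1177.62 − 1.3·201 = 0 → A_y = -916.3 N.
ΣF_x = 0: no horizontal applied forces, so A_x = 0.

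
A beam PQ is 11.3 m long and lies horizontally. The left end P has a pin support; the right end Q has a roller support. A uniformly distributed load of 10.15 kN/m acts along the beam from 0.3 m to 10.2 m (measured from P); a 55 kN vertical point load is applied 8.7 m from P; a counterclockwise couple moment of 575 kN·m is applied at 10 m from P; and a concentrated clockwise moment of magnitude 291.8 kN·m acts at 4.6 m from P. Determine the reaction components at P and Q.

P_x = 0, P_y = 91.52 kN, Q_y = 63.97 kN

Resultant of the distributed load: 10.15 × 9.9 = 100.485 kN at 5.25 m from P.
Moments about P: Q_y·11.3 − (10.15·9.9)·5.25 − 55·8.7 + 575 − 291.8 = 0 → Q_y = 722.84625/11.3 = 63.9687 ≈ 63.97 kN.
ΣF_y = 0: P_y + 63.9687 − 10.15·9.9 − 55 = 0 → P_y = 91.52 kN.
ΣF_x = 0: no horizontal applied forces, so P_x = 0.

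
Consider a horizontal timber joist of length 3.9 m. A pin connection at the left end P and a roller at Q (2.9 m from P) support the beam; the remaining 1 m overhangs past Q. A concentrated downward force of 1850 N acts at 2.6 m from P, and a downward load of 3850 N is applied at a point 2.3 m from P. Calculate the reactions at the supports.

P_x = 0, P_y = 987.9 N, Q_y = 4712 N

Taking moments about P: Q_y·2.9 − 1850·2.6 − 3850·2.3 = 0 → Q_y = 13665/2.9 = 4712.07 ≈ 4712 N.
ΣF_y = 0: P_y + 4712.07 − 1850 − 3850 = 0 → P_y = 987.9 N.
ΣF_x = 0: no horizontal applied forces, so P_x = 0.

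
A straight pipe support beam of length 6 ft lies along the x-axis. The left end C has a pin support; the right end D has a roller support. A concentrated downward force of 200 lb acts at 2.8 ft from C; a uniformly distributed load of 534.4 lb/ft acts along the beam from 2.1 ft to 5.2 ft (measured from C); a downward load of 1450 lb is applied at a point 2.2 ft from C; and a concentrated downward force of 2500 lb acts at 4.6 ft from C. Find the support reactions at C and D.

C_x = 0, C_y = 2257 lb, D_y = 3549 lb

Resultant of the distributed load: 534.4 × 3.1 = 1656.64 lb at 3.65 ft from C.
ΣM about C: D_y·6 − 200·2.8 − (534.4·3.1)·3.65 − 1450·2.2 − 2500·4.6 = 0 → D_y = 21296.736/6 = 3549.46 ≈ 3549 lb.
ΣF_y = 0: C_y + 3549.46 − 200 − 534.4·3.1 − 1450 − 2500 = 0 → C_y = 2257 lb.
ΣF_x = 0: no horizontal applied forces, so C_x = 0.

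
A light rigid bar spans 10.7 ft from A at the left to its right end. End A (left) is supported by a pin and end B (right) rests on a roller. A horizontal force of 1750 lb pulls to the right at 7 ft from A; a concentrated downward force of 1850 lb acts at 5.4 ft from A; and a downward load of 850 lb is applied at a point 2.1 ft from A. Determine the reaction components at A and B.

ΣM about A: B_y·10.7 − 1850·5.4 − 850·2.1 = 0 → B_y = 11775/10.7 = 1100.47 ≈ 1100 lb.
ΣF_y = 0: A_y + 1100.47 − 1850 − 850 = 0 → A_y = 1600 lb.
ΣF_x = 0: A_x + 1750 = 0 → A_x = -1750 lb.

A_x = -1750 lb, A_y = 1600 lb, B_y = 1100 lb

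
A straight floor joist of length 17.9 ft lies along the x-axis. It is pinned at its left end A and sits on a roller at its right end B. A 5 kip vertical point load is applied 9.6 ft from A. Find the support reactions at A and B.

A_x = 0, A_y = 2.318 kip, B_y = 2.682 kip

Taking moments about A: B_y·17.9 − 5·9.6 = 0 → B_y = 48/17.9 = 2.68156 ≈ 2.682 kip.
ΣF_y = 0: A_y + 2.68156 − 5 = 0 → A_y = 2.318 kip.
ΣF_x = 0: no horizontal applied forces, so A_x = 0.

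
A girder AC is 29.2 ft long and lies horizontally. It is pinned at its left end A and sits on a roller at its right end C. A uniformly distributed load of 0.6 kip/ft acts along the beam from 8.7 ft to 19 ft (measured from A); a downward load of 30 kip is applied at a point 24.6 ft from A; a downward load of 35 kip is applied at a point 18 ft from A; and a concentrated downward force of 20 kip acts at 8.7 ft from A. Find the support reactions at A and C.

Resultant of the distributed load: 0.6 × 10.3 = 6.18 kip at 13.85 ft from A.
ΣM about A: C_y·29.2 − (0.6·10.3)·13.85 − 30·24.6 − 35·18 − 20·8.7 = 0 → C_y = 1627.593/29.2 = 55.7395 ≈ 55.74 kip.
ΣF_y = 0: A_y + 55.7395 − 0.6·10.3 − 30 − 35 − 20 = 0 → A_y = 35.44 kip.
ΣF_x = 0: no horizontal applied forces, so A_x = 0.

A_x = 0, A_y = 35.44 kip, C_y = 55.74 kip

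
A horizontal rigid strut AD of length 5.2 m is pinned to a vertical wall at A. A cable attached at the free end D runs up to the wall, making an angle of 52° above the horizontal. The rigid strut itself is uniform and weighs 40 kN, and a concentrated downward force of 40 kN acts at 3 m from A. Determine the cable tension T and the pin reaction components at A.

T = 54.67 kN, A_x = 33.66 kN, A_y = 36.92 kN

ΣM about A: T·sin52°·5.2 − 40·2.6 − 40·3 = 0 → T = 224/(5.2·0.788011) = 54.6654 ≈ 54.67 kN.
ΣF_x = 0: A_x − T·cos52° = 0 → A_x = 54.6654 × 0.615661 = 33.66 kN.
ΣF_y = 0: A_y + T·sin52° − 40 − 40 = 0 → A_y = 80 − 54.6654 × 0.788011 = 36.92 kN.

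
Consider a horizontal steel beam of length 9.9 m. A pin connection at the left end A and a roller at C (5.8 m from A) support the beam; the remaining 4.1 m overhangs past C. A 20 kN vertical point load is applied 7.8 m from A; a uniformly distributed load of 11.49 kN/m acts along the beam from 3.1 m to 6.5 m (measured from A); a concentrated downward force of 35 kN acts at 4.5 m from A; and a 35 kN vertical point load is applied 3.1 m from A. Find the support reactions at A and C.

Resultant of the distributed load: 11.49 × 3.4 = 39.066 kN at 4.8 m from A.
Moments about A: C_y·5.8 − 20·7.8 − (11.49·3.4)·4.8 − 35·4.5 − 35·3.1 = 0 → C_y = 609.5168/5.8 = 105.089 ≈ 105.1 kN.
ΣF_y = 0: A_y + 105.089 − 20 − 11.49·3.4 − 35 − 35 = 0 → A_y = 23.98 kN.
ΣF_x = 0: no horizontal applied forces, so A_x = 0.

A_x = 0, A_y = 23.98 kN, C_y = 105.1 kN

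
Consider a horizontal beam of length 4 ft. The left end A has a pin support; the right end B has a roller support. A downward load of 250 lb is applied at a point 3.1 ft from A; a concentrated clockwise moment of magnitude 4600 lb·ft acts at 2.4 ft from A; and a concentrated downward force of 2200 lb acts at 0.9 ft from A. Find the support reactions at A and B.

A_x = 0, A_y = 611.2 lb, B_y = 1839 lb

Moments about A: B_y·4 − 250·3.1 − 4600 − 2200·0.9 = 0 → B_y = 7355/4 = 1838.75 ≈ 1839 lb.
ΣF_y = 0: A_y + 1838.75 − 250 − 2200 = 0 → A_y = 611.2 lb.
ΣF_x = 0: no horizontal applied forces, so A_x = 0.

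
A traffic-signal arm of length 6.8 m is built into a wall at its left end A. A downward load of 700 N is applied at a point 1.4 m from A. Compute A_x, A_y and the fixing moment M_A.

A_x = 0, A_y = 700.0 N, M_A = 980.0 N·m

ΣF_x = 0: A_x = 0.
ΣF_y = 0: A_y − 700 = 0 → A_y = 700.0 N.
ΣM about A: M_A − 700·1.4 = 0 → M_A = 980.0 N·m.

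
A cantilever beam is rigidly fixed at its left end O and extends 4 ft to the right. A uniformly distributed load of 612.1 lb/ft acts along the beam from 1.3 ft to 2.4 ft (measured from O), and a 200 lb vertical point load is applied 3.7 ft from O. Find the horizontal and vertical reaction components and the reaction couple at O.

Resultant of the distributed load: 612.1 × 1.1 = 673.31 lb at 1.85 ft from O.
ΣF_x = 0: O_x = 0.
ΣF_y = 0: O_y − 612.1·1.1 − 200 = 0 → O_y = 873.3 lb.
ΣM about O: M_O − (612.1·1.1)·1.85 − 200·3.7 = 0 → M_O = 1986 lb·ft.

O_x = 0, O_y = 873.3 lb, M_O = 1986 lb·ft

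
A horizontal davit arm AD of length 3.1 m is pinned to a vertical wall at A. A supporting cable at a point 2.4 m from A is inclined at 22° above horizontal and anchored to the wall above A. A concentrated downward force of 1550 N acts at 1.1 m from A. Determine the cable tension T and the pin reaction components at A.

T = 1896 N, A_x = 1758 N, A_y = 839.6 N

ΣM about A: T·sin22°·2.4 − 1550·1.1 = 0 → T = 1705/(2.4·0.374607) = 1896.43 ≈ 1896 N.
ΣF_x = 0: A_x − T·cos22° = 0 → A_x = 1896.43 × 0.927184 = 1758 N.
ΣF_y = 0: A_y + T·sin22° − 1550 = 0 → A_y = 1550 − 1896.43 × 0.374607 = 839.6 N.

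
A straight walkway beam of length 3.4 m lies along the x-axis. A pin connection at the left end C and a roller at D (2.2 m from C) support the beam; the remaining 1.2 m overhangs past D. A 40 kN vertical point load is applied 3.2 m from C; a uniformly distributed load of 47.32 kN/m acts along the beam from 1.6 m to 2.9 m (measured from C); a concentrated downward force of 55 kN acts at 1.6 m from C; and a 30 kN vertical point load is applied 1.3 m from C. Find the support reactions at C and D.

Resultant of the distributed load: 47.32 × 1.3 = 61.516 kN at 2.25 m from C.
Moments about C: D_y·2.2 − 40·3.2 − (47.32·1.3)·2.25 − 55·1.6 − 30·1.3 = 0 → D_y = 393.411/2.2 = 178.823 ≈ 178.8 kN.
ΣF_y = 0: C_y + 178.823 − 40 − 47.32·1.3 − 55 − 30 = 0 → C_y = 7.693 kN.
ΣF_x = 0: no horizontal applied forces, so C_x = 0.

C_x = 0, C_y = 7.693 kN, D_y = 178.8 kN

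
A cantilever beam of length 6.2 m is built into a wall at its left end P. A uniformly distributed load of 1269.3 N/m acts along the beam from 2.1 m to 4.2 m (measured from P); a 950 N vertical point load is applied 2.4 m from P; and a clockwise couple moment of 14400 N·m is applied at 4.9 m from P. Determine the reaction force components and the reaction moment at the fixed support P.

Resultant of the distributed load: 1269.3 × 2.1 = 2665.53 N at 3.15 m from P.
ΣF_x = 0: P_x = 0.
ΣF_y = 0: P_y − 1269.3·2.1 − 950 = 0 → P_y = 3616 N.
ΣM about P: M_P − (1269.3·2.1)·3.15 − 950·2.4 − 14400 = 0 → M_P = 25080 N·m.

P_x = 0, P_y = 3616 N, M_P = 25080 N·m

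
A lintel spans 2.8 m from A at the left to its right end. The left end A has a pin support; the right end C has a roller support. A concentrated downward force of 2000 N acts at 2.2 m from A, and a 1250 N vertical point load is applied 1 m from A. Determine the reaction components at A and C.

Moments about A: C_y·2.8 − 2000·2.2 − 1250·1 = 0 → C_y = 5650/2.8 = 2017.86 ≈ 2018 N.
ΣF_y = 0: A_y + 2017.86 − 2000 − 1250 = 0 → A_y = 1232 N.
ΣF_x = 0: no horizontal applied forces, so A_x = 0.

A_x = 0, A_y = 1232 N, C_y = 2018 N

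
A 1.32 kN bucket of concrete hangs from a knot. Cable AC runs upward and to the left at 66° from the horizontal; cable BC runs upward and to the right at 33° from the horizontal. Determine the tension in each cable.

ΣF_x = 0: −T_AC·cos66° + T_BC·cos33° = 0 → T_BC = 0.484978·T_AC.
ΣF_y = 0: T_AC·sin66° + T_BC·sin33° = 1.32.
Substitute: T_AC·(0.913545 + 0.484978·0.544639) = 1.32 → T_AC = 1.12084 ≈ 1.121 kN.
Then T_BC = 0.484978 × 1.12084 = 0.5436 kN.

T_AC = 1.121 kN, T_BC = 0.5436 kN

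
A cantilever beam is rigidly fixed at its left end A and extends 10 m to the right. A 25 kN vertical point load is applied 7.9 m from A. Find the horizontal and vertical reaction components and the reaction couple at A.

ΣF_x = 0: A_x = 0.
ΣF_y = 0: A_y − 25 = 0 → A_y = 25.00 kN.
ΣM about A: M_A − 25·7.9 = 0 → M_A = 197.5 kN·m.

A_x = 0, A_y = 25.00 kN, M_A = 197.5 kN·m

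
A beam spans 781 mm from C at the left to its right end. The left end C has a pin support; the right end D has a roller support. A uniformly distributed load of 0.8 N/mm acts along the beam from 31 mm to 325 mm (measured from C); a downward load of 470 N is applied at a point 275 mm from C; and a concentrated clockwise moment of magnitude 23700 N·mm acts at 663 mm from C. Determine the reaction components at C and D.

Resultant of the distributed load: 0.8 × 294 = 235.2 N at 178 mm from C.
ΣM about C: D_y·781 − (0.8·294)·178 − 470·275 − 23700 = 0 → D_y = 194815.6/781 = 249.444 ≈ 249.4 N.
ΣF_y = 0: C_y + 249.444 − 0.8·294 − 470 = 0 → C_y = 455.8 N.
ΣF_x = 0: no horizontal applied forces, so C_x = 0.

C_x = 0, C_y = 455.8 N, D_y = 249.4 N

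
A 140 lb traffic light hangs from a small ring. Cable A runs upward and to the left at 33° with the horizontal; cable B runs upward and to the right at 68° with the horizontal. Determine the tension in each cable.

ΣF_x = 0: −T_A·cos33° + T_B·cos68° = 0 → T_B = 2.2388·T_A.
ΣF_y = 0: T_A·sin33° + T_B·sin68° = 140.
Substitute: T_A·(0.544639 + 2.2388·0.927184) = 140 → T_A = 53.4266 ≈ 53.43 lb.
Then T_B = 2.2388 × 53.4266 = 119.6 lb.

T_A = 53.43 lb, T_B = 119.6 lb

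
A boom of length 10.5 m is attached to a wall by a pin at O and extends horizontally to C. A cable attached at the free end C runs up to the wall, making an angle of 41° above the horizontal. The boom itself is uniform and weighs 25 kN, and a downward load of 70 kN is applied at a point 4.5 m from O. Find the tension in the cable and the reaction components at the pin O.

T = 64.78 kN, O_x = 48.89 kN, O_y = 52.50 kN

ΣM about O: T·sin41°·10.5 − 25·5.25 − 70·4.5 = 0 → T = 446.25/(10.5·0.656059) = 64.7808 ≈ 64.78 kN.
ΣF_x = 0: O_x − T·cos41° = 0 → O_x = 64.7808 × 0.75471 = 48.89 kN.
ΣF_y = 0: O_y + T·sin41° − 25 − 70 = 0 → O_y = 95 − 64.7808 × 0.656059 = 52.50 kN.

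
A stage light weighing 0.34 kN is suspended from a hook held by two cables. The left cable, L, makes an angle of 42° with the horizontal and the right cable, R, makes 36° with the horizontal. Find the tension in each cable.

T_L = 0.2812 kN, T_R = 0.2583 kN

ΣF_x = 0: −T_L·cos42° + T_R·cos36° = 0 → T_R = 0.918578·T_L.
ΣF_y = 0: T_L·sin42° + T_R·sin36° = 0.34.
Substitute: T_L·(0.669131 + 0.918578·0.587785) = 0.34 → T_L = 0.281211 ≈ 0.2812 kN.
Then T_R = 0.918578 × 0.281211 = 0.2583 kN.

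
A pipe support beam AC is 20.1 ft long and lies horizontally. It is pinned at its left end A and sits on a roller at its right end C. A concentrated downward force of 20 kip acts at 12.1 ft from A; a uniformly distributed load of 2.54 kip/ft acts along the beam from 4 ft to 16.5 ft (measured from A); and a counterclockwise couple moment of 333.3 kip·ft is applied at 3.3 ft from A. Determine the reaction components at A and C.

Resultant of the distributed load: 2.54 × 12.5 = 31.75 kip at 10.25 ft from A.
Taking moments about A: C_y·20.1 − 20·12.1 − (2.54·12.5)·10.25 + 333.3 = 0 → C_y = 234.1375/20.1 = 11.6486 ≈ 11.65 kip.
ΣF_y = 0: A_y + 11.6486 − 20 − 2.54·12.5 = 0 → A_y = 40.10 kip.
ΣF_x = 0: no horizontal applied forces, so A_x = 0.

A_x = 0, A_y = 40.10 kip, C_y = 11.65 kip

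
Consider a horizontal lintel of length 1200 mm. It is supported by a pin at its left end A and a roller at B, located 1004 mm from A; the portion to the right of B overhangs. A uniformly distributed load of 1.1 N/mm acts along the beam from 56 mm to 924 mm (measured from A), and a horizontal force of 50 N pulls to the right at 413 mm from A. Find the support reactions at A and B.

Resultant of the distributed load: 1.1 × 868 = 954.8 N at 490 mm from A.
ΣM about A: B_y·1004 − (1.1·868)·490 = 0 → B_y = 467852/1004 = 465.988 ≈ 466.0 N.
ΣF_y = 0: A_y + 465.988 − 1.1·868 = 0 → A_y = 488.8 N.
ΣF_x = 0: A_x + 50 = 0 → A_x = -50.00 N.

A_x = -50.00 N, A_y = 488.8 N, B_y = 466.0 N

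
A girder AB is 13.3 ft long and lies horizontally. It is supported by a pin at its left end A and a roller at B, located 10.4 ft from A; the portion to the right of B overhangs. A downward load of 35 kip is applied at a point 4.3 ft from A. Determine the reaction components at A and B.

Moments about A: B_y·10.4 − 35·4.3 = 0 → B_y = 150.5/10.4 = 14.4712 ≈ 14.47 kip.
ΣF_y = 0: A_y + 14.4712 − 35 = 0 → A_y = 20.53 kip.
ΣF_x = 0: no horizontal applied forces, so A_x = 0.

A_x = 0, A_y = 20.53 kip, B_y = 14.47 kip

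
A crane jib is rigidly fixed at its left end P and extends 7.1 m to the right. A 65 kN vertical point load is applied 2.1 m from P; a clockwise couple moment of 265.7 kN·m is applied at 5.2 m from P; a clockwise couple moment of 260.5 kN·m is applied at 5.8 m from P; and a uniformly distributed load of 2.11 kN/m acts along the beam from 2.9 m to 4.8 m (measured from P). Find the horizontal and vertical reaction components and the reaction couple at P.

P_x = 0, P_y = 69.01 kN, M_P = 678.1 kN·m

Resultant of the distributed load: 2.11 × 1.9 = 4.009 kN at 3.85 m from P.
ΣF_x = 0: P_x = 0.
ΣF_y = 0: P_y − 65 − 2.11·1.9 = 0 → P_y = 69.01 kN.
ΣM about P: M_P − 65·2.1 − 265.7 − 260.5 − (2.11·1.9)·3.85 = 0 → M_P = 678.1 kN·m.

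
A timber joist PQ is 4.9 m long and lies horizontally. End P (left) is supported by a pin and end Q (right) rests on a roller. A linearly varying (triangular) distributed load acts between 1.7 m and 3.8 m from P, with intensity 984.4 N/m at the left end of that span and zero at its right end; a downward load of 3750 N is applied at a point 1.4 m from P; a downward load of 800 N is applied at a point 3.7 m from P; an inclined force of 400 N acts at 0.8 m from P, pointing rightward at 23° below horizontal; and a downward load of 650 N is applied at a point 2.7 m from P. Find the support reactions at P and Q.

P_x = -368.2 N, P_y = 3824 N, Q_y = 2565 N

Resultant of the triangular load: ½ × 984.4 × 2.1 = 1033.62 N, acting at 2.4 m from P (one-third of the span from the peak).
Taking moments about P: Q_y·4.9 − (½·984.4·2.1)·2.4 − 3750·1.4 − 800·3.7 − 400·sin23°·0.8 − 650·2.7 = 0 → Q_y = 12570.7/4.9 = 2565.45 ≈ 2565 N.
ΣF_y = 0: P_y + 2565.45 − ½·984.4·2.1 − 3750 − 800 − 400·sin23° − 650 = 0 → P_y = 3824 N.
ΣF_x = 0: P_x + 400·cos23° = 0 → P_x = -368.2 N.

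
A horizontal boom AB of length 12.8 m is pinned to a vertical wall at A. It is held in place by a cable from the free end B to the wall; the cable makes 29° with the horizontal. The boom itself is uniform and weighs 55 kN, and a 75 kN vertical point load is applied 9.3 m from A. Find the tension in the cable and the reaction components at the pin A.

ΣM about A: T·sin29°·12.8 − 55·6.4 − 75·9.3 = 0 → T = 1049.5/(12.8·0.48481) = 169.122 ≈ 169.1 kN.
ΣF_x = 0: A_x − T·cos29° = 0 → A_x = 169.122 × 0.87462 = 147.9 kN.
ΣF_y = 0: A_y + T·sin29° − 55 − 75 = 0 → A_y = 130 − 169.122 × 0.48481 = 48.01 kN.

T = 169.1 kN, A_x = 147.9 kN, A_y = 48.01 kN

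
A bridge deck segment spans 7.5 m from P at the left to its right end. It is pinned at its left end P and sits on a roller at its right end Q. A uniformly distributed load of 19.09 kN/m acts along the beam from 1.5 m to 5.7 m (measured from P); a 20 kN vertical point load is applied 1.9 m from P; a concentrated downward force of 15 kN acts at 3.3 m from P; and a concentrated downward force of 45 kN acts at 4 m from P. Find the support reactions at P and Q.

Resultant of the distributed load: 19.09 × 4.2 = 80.178 kN at 3.6 m from P.
ΣM about P: Q_y·7.5 − (19.09·4.2)·3.6 − 20·1.9 − 15·3.3 − 45·4 = 0 → Q_y = 556.1408/7.5 = 74.1521 ≈ 74.15 kN.
ΣF_y = 0: P_y + 74.1521 − 19.09·4.2 − 20 − 15 − 45 = 0 → P_y = 86.03 kN.
ΣF_x = 0: no horizontal applied forces, so P_x = 0.

P_x = 0, P_y = 86.03 kN, Q_y = 74.15 kN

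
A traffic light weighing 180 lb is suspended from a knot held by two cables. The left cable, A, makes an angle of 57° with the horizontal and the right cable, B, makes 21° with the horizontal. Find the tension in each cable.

T_A = 171.8 lb, T_B = 100.2 lb

ΣF_x = 0: −T_A·cos57° + T_B·cos21° = 0 → T_B = 0.583387·T_A.
ΣF_y = 0: T_A·sin57° + T_B·sin21° = 180.
Substitute: T_A·(0.838671 + 0.583387·0.358368) = 180 → T_A = 171.799 ≈ 171.8 lb.
Then T_B = 0.583387 × 171.799 = 100.2 lb.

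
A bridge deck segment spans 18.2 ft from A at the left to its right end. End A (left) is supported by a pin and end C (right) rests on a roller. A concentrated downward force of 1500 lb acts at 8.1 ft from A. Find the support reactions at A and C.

Taking moments about A: C_y·18.2 − 1500·8.1 = 0 → C_y = 12150/18.2 = 667.582 ≈ 667.6 lb.
ΣF_y = 0: A_y + 667.582 − 1500 = 0 → A_y = 832.4 lb.
ΣF_x = 0: no horizontal applied forces, so A_x = 0.

A_x = 0, A_y = 832.4 lb, C_y = 667.6 lb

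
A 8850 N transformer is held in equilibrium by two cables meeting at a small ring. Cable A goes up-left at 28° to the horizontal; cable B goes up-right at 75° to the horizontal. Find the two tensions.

T_A = 2351 N, T_B = 8020 N

ΣF_x = 0: −T_A·cos28° + T_B·cos75° = 0 → T_B = 3.41145·T_A.
ΣF_y = 0: T_A·sin28° + T_B·sin75° = 8850.
Substitute: T_A·(0.469472 + 3.41145·0.965926) = 8850 → T_A = 2350.8 ≈ 2351 N.
Then T_B = 3.41145 × 2350.8 = 8020 N.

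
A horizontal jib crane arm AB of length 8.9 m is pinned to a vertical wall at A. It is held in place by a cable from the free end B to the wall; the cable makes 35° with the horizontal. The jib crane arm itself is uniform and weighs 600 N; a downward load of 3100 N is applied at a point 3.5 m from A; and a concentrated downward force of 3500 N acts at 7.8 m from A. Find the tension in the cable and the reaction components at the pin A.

T = 7996 N, A_x = 6550 N, A_y = 2613 N

ΣM about A: T·sin35°·8.9 − 600·4.45 − 3100·3.5 − 3500·7.8 = 0 → T = 40820/(8.9·0.573576) = 7996.35 ≈ 7996 N.
ΣF_x = 0: A_x − T·cos35° = 0 → A_x = 7996.35 × 0.819152 = 6550 N.
ΣF_y = 0: A_y + T·sin35° − 600 − 3100 − 3500 = 0 → A_y = 7200 − 7996.35 × 0.573576 = 2613 N.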